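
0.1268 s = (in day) 1.468e-06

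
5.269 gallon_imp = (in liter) 23.95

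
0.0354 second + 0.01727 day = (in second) 1492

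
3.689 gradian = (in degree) 3.32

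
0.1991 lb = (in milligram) 9.031e+04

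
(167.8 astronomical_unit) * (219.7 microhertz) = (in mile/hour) 1.234e+10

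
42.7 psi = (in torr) 2208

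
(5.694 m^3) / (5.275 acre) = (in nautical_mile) 1.44e-07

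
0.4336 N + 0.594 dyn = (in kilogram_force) 0.04422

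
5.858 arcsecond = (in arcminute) 0.09763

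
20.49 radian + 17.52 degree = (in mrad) 2.08e+04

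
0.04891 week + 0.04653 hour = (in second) 2.975e+04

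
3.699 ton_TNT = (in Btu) 1.467e+07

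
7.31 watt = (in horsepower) 0.009803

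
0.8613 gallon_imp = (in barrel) 0.02463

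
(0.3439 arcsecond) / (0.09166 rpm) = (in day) 2.01e-09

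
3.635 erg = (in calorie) 8.688e-08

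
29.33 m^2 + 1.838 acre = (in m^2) 7467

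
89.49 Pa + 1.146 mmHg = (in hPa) 2.423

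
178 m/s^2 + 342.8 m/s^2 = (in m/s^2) 520.8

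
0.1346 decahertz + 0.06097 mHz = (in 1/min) 80.76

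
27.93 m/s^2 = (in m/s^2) 27.93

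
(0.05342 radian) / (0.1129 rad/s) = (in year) 1.5e-08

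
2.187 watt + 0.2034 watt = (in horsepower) 0.003206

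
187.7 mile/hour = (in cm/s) 8391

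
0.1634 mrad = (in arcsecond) 33.7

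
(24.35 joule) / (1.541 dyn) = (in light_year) 1.67e-10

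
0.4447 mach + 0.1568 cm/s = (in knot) 294.3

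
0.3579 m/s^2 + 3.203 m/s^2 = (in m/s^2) 3.561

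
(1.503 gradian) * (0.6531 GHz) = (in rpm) 1.472e+08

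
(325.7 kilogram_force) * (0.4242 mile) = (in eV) 1.361e+25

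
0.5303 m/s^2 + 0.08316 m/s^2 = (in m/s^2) 0.6135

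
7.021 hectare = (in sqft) 7.557e+05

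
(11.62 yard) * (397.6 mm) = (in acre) 0.001044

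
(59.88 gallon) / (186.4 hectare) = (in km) 1.216e-10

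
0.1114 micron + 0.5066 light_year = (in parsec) 0.1553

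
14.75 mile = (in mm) 2.374e+07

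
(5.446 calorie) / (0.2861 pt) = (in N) 2.258e+05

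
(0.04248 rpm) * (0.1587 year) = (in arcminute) 7.654e+07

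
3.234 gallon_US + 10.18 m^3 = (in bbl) 64.11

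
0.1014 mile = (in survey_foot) 535.4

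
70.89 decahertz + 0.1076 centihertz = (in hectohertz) 7.089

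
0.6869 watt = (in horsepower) 0.0009211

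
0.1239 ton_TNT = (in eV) 3.236e+27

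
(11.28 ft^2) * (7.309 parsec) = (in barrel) 1.487e+18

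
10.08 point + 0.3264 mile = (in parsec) 1.702e-14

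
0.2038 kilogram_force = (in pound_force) 0.4493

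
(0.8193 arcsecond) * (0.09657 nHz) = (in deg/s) 2.198e-14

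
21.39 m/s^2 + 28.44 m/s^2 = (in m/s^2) 49.83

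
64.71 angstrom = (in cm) 6.471e-07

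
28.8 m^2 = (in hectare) 0.00288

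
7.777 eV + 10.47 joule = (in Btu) 0.009924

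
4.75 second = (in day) 5.498e-05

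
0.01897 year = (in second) 5.982e+05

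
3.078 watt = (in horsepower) 0.004128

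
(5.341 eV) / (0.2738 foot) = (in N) 1.025e-17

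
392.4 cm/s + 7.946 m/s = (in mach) 0.03486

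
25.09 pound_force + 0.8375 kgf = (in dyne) 1.198e+07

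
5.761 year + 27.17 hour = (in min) 3.03e+06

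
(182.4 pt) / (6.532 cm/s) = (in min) 0.01642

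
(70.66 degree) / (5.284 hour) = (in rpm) 0.0006191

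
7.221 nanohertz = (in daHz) 7.221e-10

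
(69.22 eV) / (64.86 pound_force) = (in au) 2.57e-31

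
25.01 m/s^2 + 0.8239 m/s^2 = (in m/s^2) 25.83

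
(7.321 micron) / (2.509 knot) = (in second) 5.672e-06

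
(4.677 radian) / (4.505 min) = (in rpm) 0.1652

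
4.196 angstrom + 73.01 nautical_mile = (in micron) 1.352e+11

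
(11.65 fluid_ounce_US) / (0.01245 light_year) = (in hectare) 2.925e-22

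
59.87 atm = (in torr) 4.55e+04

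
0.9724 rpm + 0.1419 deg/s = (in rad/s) 0.1043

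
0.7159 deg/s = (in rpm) 0.1193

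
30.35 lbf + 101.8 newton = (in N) 236.8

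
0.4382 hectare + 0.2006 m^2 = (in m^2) 4382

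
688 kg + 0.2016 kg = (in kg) 688.2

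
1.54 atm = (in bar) 1.56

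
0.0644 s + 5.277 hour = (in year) 0.0006024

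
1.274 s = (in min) 0.02123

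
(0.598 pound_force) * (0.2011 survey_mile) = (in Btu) 0.816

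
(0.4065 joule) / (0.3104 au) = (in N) 8.754e-12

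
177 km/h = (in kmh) 177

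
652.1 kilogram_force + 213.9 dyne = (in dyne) 6.395e+08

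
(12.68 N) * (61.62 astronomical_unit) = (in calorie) 2.794e+13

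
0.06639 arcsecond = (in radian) 3.219e-07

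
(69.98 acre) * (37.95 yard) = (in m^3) 9.827e+06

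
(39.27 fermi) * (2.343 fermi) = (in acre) 2.274e-32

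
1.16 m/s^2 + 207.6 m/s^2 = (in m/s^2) 208.8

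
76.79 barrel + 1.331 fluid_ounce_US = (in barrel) 76.79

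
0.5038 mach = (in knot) 333.5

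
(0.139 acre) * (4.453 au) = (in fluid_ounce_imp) 1.319e+19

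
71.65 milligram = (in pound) 0.000158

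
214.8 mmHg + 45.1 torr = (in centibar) 34.65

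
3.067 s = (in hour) 0.0008519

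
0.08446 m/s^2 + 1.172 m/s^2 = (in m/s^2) 1.256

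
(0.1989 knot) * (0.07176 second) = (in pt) 20.81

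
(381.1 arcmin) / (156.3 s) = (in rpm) 0.006773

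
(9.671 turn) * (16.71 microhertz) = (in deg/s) 0.05818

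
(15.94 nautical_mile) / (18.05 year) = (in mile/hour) 0.000116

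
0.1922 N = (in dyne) 1.922e+04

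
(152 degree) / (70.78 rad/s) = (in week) 6.197e-08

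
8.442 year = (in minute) 4.437e+06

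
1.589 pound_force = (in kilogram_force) 0.7208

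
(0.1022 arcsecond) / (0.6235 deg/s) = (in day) 5.27e-10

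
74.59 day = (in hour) 1790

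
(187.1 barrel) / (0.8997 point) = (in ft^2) 1.009e+06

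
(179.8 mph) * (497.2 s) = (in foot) 1.311e+05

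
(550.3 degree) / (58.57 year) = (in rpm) 4.966e-08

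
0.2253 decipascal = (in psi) 3.268e-06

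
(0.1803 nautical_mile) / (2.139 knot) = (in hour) 0.08429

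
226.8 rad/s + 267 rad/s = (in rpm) 4715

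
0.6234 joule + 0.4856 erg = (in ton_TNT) 1.49e-10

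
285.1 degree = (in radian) 4.976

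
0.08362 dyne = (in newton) 8.362e-07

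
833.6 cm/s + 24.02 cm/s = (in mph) 19.18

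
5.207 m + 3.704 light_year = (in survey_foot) 1.15e+17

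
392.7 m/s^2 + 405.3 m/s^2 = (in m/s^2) 798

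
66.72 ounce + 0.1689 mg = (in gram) 1891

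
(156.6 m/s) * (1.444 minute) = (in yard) 1.484e+04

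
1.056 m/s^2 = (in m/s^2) 1.056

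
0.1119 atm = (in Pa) 1.134e+04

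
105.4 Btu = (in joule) 1.112e+05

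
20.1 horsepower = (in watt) 1.499e+04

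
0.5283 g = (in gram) 0.5283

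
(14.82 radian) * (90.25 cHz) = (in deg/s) 766.3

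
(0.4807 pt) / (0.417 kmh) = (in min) 2.44e-05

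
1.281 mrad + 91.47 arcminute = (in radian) 0.02789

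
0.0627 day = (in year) 0.0001718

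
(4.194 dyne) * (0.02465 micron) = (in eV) 6.453e+06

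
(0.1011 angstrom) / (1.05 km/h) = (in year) 1.099e-18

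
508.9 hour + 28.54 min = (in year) 0.05815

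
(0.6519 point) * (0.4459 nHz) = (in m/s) 1.025e-13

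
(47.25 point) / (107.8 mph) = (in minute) 5.765e-06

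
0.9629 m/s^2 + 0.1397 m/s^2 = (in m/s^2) 1.103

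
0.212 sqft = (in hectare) 1.97e-06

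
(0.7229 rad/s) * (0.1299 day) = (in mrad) 8.113e+06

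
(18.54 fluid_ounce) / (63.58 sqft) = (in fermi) 9.282e+10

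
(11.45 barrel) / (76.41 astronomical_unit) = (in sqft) 1.714e-12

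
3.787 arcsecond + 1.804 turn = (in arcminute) 3.897e+04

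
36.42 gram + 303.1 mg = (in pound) 0.08096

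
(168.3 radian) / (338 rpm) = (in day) 5.503e-05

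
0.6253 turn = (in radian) 3.929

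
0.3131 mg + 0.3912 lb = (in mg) 1.774e+05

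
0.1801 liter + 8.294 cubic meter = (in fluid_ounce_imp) 2.919e+05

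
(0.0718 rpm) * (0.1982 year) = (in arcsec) 9.694e+09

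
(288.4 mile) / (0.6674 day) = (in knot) 15.65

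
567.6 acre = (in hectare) 229.7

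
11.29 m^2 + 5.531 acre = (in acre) 5.534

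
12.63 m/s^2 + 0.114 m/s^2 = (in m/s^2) 12.74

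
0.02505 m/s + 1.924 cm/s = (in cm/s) 4.429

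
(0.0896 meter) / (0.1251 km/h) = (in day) 2.984e-05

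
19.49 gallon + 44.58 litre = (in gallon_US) 31.27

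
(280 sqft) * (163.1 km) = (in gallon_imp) 9.333e+08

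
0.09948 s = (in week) 1.645e-07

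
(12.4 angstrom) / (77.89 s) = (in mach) 4.675e-14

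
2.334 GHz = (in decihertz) 2.334e+10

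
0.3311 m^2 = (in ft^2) 3.564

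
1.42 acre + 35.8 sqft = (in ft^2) 6.189e+04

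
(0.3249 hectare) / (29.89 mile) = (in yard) 0.07386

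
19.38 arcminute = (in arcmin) 19.38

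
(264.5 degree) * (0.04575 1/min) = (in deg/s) 0.2017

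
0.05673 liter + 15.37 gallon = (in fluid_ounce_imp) 2050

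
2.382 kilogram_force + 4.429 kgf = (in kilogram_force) 6.811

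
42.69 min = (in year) 8.122e-05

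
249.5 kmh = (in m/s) 69.31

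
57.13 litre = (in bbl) 0.3593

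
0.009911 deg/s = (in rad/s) 0.000173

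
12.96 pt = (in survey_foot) 0.015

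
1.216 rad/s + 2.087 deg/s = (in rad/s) 1.252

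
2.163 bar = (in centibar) 216.3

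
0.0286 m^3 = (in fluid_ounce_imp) 1007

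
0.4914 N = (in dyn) 4.914e+04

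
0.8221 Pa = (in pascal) 0.8221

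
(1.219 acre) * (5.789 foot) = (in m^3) 8704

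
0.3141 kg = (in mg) 3.141e+05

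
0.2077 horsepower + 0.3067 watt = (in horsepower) 0.2081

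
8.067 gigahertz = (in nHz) 8.067e+18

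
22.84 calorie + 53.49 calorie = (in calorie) 76.33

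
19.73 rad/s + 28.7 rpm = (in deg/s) 1303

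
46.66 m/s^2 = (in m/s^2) 46.66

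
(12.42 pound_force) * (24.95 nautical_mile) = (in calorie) 6.101e+05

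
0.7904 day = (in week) 0.1129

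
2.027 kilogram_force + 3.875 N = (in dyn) 2.375e+06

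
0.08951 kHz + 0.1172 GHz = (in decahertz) 1.172e+07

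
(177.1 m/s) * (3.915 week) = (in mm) 4.193e+11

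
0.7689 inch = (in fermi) 1.953e+13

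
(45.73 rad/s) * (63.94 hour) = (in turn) 1.675e+06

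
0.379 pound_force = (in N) 1.686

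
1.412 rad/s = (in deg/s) 80.9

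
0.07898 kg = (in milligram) 7.898e+04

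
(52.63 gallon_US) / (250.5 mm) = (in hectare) 7.953e-05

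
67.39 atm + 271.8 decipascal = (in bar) 68.28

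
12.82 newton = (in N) 12.82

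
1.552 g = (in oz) 0.05475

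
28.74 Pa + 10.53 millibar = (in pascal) 1082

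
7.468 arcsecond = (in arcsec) 7.468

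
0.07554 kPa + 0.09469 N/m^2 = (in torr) 0.5673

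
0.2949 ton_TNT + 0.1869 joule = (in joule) 1.234e+09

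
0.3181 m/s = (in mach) 0.0009342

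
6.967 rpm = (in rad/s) 0.7296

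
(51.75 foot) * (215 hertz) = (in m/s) 3391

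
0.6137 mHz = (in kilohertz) 6.137e-07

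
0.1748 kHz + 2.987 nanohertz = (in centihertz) 1.748e+04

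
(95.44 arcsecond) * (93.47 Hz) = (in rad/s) 0.04325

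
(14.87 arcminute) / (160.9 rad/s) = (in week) 4.445e-11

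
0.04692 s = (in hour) 1.303e-05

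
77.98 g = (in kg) 0.07798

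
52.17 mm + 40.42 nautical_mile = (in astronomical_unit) 5.004e-07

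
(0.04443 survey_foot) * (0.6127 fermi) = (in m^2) 8.297e-18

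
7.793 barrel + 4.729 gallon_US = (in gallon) 332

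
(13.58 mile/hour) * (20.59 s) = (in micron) 1.25e+08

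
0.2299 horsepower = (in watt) 171.4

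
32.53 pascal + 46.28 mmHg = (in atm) 0.06122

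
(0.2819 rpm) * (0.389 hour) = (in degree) 2369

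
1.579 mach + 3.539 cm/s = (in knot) 1045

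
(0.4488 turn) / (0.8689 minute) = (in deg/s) 3.099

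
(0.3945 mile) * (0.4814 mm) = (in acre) 7.552e-05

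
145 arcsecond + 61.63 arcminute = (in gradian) 1.186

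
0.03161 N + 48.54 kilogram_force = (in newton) 476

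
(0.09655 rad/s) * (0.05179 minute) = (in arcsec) 6.188e+04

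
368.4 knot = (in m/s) 189.5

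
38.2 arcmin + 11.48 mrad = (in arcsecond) 4660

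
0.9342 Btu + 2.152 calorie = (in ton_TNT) 2.377e-07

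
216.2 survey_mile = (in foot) 1.142e+06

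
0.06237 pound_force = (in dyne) 2.774e+04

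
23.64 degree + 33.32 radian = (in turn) 5.369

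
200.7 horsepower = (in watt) 1.497e+05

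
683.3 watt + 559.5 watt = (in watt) 1243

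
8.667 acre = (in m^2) 3.507e+04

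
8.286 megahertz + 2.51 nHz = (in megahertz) 8.286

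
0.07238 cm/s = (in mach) 2.126e-06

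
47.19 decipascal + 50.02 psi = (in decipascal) 3.449e+06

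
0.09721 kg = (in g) 97.21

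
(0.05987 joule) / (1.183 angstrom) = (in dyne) 5.061e+13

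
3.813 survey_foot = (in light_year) 1.228e-16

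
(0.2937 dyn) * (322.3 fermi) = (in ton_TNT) 2.262e-28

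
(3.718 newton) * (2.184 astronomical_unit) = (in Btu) 1.151e+09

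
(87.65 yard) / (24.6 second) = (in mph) 7.288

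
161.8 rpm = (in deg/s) 970.8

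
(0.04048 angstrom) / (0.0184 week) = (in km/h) 1.31e-15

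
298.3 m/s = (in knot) 579.8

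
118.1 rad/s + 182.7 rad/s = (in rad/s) 300.8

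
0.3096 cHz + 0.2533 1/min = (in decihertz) 0.07318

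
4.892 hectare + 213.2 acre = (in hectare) 91.17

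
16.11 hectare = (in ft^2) 1.734e+06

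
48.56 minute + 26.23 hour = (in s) 9.734e+04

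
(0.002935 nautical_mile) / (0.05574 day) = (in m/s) 0.001129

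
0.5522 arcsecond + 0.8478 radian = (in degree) 48.58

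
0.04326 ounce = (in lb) 0.002704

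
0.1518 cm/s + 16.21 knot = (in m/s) 8.341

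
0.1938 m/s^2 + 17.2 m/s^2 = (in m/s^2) 17.39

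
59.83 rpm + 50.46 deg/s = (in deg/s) 409.4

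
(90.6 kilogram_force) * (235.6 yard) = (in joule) 1.914e+05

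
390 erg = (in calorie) 9.321e-06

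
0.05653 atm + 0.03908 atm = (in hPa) 96.88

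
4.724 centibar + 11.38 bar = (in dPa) 1.143e+07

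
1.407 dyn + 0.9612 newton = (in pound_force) 0.2161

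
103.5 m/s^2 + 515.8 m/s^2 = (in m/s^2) 619.3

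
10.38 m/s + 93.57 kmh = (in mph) 81.36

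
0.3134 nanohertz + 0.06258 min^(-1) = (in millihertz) 1.043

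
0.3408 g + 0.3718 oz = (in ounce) 0.3838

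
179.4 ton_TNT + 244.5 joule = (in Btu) 7.114e+08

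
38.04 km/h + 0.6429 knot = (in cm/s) 1090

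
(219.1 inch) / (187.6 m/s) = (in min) 0.0004944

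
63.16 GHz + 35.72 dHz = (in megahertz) 6.316e+04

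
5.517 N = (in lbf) 1.24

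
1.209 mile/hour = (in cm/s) 54.05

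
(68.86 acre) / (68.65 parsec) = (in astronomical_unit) 8.794e-25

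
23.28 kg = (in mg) 2.328e+07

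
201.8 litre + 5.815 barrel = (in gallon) 297.5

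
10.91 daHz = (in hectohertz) 1.091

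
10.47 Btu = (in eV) 6.895e+22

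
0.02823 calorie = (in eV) 7.372e+17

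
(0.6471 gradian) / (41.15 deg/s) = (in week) 2.34e-08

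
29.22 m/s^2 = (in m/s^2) 29.22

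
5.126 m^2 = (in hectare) 0.0005126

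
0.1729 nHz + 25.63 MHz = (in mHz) 2.563e+10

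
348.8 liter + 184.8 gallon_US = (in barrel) 6.594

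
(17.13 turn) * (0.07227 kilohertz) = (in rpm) 7.428e+04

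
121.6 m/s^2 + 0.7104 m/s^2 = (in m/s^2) 122.3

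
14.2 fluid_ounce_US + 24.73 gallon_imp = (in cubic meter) 0.1128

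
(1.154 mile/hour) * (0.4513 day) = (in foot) 6.6e+04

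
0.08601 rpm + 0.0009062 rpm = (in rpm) 0.08692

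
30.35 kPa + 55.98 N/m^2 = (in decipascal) 3.041e+05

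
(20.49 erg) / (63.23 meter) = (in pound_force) 7.285e-09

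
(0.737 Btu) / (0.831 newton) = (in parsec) 3.032e-14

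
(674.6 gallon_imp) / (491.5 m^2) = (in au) 4.171e-14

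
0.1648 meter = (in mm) 164.8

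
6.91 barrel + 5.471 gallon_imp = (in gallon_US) 296.8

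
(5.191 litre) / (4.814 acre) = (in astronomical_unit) 1.781e-18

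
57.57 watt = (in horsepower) 0.0772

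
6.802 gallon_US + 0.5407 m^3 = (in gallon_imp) 124.6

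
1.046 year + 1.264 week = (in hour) 9375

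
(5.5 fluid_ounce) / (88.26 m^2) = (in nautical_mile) 9.951e-10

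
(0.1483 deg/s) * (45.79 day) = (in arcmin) 3.52e+07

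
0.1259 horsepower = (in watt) 93.88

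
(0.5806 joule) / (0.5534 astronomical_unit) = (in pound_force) 1.577e-12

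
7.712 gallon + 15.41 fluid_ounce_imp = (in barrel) 0.1864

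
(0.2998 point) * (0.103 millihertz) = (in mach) 3.199e-11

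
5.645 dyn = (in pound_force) 1.269e-05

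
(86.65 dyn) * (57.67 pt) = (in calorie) 4.213e-06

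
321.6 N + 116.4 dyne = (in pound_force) 72.3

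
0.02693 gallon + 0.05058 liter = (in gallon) 0.04029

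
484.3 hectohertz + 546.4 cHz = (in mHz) 4.844e+07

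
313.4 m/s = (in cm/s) 3.134e+04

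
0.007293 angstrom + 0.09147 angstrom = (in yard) 1.08e-11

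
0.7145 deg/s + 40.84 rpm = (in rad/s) 4.289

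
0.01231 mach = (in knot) 8.148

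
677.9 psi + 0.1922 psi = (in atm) 46.14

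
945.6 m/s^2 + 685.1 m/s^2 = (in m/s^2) 1631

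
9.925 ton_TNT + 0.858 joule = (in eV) 2.592e+29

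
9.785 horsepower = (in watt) 7297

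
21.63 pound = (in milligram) 9.811e+06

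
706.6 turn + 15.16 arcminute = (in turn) 706.6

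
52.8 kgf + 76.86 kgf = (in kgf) 129.7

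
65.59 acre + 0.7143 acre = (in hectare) 26.83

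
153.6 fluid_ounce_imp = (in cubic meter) 0.004364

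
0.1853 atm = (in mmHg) 140.8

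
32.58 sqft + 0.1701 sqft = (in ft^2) 32.75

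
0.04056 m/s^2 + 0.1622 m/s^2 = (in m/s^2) 0.2028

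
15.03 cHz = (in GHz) 1.503e-10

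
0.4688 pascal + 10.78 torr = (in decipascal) 1.438e+04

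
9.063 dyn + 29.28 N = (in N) 29.28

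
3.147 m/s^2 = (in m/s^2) 3.147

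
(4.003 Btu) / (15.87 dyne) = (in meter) 2.661e+07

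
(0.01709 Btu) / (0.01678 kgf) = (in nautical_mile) 0.05916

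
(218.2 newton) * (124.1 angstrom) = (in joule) 2.708e-06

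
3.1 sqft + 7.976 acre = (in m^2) 3.228e+04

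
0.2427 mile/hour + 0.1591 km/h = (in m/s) 0.1527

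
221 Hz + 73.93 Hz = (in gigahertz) 2.949e-07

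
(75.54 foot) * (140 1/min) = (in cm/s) 5372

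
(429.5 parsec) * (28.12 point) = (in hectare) 1.315e+13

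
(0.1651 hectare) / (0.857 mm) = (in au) 1.288e-05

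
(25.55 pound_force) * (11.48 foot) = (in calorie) 95.05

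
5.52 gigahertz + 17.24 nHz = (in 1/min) 3.312e+11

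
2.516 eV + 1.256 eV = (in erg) 6.043e-12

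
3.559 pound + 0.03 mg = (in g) 1614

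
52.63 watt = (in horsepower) 0.07058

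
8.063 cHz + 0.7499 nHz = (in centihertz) 8.063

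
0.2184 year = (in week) 11.39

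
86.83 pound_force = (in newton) 386.2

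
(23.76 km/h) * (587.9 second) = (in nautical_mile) 2.095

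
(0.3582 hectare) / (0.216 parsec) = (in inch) 2.116e-11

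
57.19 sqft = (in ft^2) 57.19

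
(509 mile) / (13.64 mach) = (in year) 5.593e-06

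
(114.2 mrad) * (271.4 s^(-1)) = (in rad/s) 30.99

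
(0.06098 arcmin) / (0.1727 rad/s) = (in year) 3.257e-12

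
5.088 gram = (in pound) 0.01122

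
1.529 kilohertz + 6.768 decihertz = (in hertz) 1530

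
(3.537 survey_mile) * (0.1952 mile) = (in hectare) 178.8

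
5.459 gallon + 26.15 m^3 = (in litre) 2.617e+04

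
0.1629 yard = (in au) 9.957e-13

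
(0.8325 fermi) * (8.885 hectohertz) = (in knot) 1.438e-12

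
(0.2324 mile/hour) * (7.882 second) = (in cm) 81.89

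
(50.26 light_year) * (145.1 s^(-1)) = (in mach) 2.026e+17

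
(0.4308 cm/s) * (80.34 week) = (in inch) 8.241e+06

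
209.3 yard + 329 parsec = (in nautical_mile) 5.482e+15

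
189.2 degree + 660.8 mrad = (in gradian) 252.3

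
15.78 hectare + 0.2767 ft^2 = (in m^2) 1.578e+05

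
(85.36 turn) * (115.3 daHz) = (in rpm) 5.905e+06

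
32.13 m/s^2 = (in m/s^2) 32.13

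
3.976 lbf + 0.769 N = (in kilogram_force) 1.882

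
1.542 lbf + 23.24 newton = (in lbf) 6.767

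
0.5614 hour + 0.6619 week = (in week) 0.6652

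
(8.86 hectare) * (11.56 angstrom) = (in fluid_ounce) 3.463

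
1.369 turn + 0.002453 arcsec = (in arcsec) 1.774e+06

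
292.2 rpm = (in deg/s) 1753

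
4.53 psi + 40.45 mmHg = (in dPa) 3.663e+05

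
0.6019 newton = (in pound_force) 0.1353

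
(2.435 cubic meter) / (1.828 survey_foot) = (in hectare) 0.000437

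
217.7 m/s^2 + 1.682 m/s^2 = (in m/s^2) 219.4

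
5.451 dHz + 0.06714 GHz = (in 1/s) 6.714e+07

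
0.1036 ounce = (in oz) 0.1036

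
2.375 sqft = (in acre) 5.452e-05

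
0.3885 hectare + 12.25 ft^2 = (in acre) 0.9603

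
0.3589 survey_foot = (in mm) 109.4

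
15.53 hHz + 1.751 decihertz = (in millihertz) 1.553e+06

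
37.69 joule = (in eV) 2.352e+20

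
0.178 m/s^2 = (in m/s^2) 0.178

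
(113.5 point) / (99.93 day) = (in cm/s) 4.638e-07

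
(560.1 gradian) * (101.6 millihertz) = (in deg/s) 51.22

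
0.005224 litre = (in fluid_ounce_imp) 0.1839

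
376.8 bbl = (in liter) 5.991e+04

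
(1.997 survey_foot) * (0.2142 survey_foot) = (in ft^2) 0.4278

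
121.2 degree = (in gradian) 134.7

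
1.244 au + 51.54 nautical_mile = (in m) 1.861e+11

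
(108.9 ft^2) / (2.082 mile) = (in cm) 0.3019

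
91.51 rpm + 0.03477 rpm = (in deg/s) 549.3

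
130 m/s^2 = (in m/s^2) 130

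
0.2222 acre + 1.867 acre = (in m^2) 8455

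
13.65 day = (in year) 0.0374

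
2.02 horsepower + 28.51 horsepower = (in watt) 2.277e+04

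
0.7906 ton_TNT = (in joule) 3.308e+09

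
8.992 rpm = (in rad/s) 0.9416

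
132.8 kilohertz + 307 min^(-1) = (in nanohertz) 1.328e+14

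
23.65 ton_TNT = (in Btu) 9.379e+07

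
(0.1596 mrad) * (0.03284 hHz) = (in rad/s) 0.0005241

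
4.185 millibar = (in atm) 0.00413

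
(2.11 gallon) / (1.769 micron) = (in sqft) 4.86e+04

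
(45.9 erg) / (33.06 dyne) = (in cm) 1.388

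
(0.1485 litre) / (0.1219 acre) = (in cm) 3.01e-05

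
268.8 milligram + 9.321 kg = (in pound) 20.55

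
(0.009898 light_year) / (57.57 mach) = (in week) 7899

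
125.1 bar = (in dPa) 1.251e+08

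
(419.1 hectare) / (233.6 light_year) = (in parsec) 6.146e-29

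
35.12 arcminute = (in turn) 0.001626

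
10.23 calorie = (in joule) 42.8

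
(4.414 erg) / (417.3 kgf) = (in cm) 1.079e-08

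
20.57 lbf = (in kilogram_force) 9.33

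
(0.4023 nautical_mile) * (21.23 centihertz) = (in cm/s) 1.582e+04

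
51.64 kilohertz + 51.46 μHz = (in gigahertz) 5.164e-05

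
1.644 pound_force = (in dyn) 7.313e+05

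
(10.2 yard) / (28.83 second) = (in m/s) 0.3235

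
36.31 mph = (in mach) 0.04767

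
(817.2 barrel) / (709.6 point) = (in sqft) 5587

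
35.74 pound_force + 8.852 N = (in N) 167.8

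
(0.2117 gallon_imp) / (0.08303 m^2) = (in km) 1.159e-05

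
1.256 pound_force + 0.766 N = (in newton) 6.353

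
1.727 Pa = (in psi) 0.0002505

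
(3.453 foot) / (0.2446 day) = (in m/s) 4.98e-05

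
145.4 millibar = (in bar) 0.1454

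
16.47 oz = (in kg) 0.4669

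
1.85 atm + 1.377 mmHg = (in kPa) 187.6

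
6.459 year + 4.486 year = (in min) 5.753e+06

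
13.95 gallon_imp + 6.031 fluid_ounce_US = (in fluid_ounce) 2150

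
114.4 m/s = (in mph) 255.9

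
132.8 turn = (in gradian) 5.312e+04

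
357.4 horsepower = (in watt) 2.665e+05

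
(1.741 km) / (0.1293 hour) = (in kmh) 13.46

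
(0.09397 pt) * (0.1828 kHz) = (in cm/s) 0.606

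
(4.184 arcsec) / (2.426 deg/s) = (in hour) 1.331e-07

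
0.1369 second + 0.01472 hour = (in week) 8.785e-05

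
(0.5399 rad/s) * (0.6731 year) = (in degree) 6.566e+08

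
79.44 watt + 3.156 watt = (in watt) 82.6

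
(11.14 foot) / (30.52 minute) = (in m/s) 0.001854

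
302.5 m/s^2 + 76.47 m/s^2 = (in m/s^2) 379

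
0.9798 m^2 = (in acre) 0.0002421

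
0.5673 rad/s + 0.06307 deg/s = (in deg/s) 32.57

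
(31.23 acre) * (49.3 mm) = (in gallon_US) 1.646e+06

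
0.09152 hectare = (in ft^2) 9851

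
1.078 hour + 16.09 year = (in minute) 8.457e+06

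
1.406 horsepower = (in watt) 1048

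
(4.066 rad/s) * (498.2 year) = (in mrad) 6.388e+13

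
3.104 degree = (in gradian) 3.449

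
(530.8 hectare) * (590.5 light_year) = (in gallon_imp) 6.523e+27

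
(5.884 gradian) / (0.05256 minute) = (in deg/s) 1.679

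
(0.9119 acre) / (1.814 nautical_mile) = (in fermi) 1.098e+15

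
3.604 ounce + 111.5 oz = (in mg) 3.263e+06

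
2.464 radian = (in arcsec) 5.082e+05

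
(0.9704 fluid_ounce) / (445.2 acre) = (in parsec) 5.162e-28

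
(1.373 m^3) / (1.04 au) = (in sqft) 9.499e-11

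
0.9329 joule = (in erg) 9.329e+06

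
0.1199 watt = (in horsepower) 0.0001608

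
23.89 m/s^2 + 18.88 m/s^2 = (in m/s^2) 42.77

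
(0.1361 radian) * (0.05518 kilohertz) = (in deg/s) 430.3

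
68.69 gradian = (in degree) 61.82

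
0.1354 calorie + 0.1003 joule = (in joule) 0.6668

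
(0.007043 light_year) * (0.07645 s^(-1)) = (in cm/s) 5.094e+14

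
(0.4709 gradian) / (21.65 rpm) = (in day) 3.776e-08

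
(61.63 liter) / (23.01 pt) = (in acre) 0.001876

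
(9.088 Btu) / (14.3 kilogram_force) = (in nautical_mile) 0.03692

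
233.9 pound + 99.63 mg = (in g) 1.061e+05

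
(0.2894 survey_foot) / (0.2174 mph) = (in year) 2.878e-08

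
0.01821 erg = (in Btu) 1.726e-12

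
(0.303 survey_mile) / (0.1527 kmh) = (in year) 0.0003645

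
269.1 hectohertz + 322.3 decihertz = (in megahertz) 0.02694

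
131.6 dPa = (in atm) 0.0001299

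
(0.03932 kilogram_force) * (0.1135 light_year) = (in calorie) 9.896e+13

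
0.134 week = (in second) 8.104e+04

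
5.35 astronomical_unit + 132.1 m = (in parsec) 2.594e-05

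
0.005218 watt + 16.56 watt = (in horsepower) 0.02221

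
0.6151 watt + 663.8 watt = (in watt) 664.4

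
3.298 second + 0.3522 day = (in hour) 8.454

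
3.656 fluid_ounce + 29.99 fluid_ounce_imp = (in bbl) 0.00604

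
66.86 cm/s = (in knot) 1.3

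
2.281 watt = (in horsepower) 0.003059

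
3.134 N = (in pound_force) 0.7046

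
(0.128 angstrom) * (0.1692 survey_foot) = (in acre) 1.631e-16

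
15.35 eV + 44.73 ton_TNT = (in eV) 1.168e+30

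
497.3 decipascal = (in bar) 0.0004973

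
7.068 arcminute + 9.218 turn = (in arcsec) 1.195e+07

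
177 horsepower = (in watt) 1.32e+05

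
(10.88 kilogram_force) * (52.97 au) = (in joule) 8.455e+14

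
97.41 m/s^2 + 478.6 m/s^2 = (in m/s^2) 576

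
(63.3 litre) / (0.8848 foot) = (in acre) 5.8e-05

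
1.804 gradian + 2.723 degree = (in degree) 4.347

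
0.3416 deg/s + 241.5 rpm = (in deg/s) 1449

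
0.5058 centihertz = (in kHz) 5.058e-06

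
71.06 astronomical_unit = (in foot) 3.488e+13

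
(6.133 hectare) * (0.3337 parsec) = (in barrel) 3.972e+21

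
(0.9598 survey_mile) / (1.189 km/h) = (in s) 4677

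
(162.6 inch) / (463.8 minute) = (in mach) 4.359e-07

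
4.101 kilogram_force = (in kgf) 4.101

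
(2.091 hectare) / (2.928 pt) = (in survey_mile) 1.258e+04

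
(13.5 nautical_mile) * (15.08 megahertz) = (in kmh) 1.357e+12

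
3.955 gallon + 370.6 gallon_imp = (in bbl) 10.69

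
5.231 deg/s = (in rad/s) 0.0913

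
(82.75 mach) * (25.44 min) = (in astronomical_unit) 0.0002875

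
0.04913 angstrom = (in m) 4.913e-12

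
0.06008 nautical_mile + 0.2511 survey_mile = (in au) 3.445e-09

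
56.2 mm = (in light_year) 5.94e-18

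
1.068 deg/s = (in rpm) 0.178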